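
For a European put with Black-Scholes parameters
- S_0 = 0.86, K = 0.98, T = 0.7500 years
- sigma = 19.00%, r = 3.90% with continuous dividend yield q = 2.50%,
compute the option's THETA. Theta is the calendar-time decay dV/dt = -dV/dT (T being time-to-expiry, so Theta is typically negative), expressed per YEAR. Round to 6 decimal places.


d1 = -0.6477425304; d2 = -0.8122873571
phi(d1) = 0.3234457986; exp(-qT) = 0.9814246877; exp(-rT) = 0.9711736407
Theta = -S*exp(-qT)*phi(d1)*sigma/(2*sqrt(T)) + r*K*exp(-rT)*N(-d2) - q*S*exp(-qT)*N(-d1)
N(-d1) = 0.7414242543; N(-d2) = 0.7916866183; sqrt(T) = 0.8660254038
Term 1 = -0.8600 * 0.9814246877 * 0.3234457986 * 0.1900 / (2 * 0.8660254038) = -0.0299467652
Term 2 = 0.0390 * 0.9800 * 0.9711736407 * 0.7916866183 = 0.0293860270
Term 3 = -0.0250 * 0.8600 * 0.9814246877 * 0.7414242543 = -0.0156445194
Theta = -0.0299467652 + (0.0293860270) + (-0.0156445194) = -0.016205

Answer: Theta = -0.016205


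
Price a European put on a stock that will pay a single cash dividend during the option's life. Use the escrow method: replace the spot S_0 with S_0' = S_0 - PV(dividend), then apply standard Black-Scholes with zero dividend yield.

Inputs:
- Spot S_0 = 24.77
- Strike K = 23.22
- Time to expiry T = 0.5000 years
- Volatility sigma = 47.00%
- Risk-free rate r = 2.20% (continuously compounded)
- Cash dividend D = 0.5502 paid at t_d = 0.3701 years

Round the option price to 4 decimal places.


PV(D) = D * exp(-r * t_d) = 0.5502 * 0.99189086 = 0.54573835
S_0' = S_0 - PV(D) = 24.7700 - 0.54573835 = 24.22426165
d1 = (ln(S_0'/K) + (r + sigma^2/2)*T) / (sigma*sqrt(T)) = 0.32667040
d2 = d1 - sigma*sqrt(T) = -0.00566979
exp(-rT) = 0.98906028
N(-d1) = 0.37195859; N(-d2) = 0.50226191
P = K * exp(-rT) * N(-d2) - S_0' * N(-d1) = 23.2200 * 0.98906028 * 0.50226191 - 24.22426165 * 0.37195859 = 2.5245

Answer: Price = 2.5245


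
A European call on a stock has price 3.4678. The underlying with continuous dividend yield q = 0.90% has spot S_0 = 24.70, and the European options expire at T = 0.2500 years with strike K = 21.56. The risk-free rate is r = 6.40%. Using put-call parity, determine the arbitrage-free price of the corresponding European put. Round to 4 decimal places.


Answer: Put price = 0.0411

Derivation:
Put-call parity: C - P = S_0 * exp(-qT) - K * exp(-rT).
S_0 * exp(-qT) = 24.7000 * 0.99775253 = 24.64448748
K * exp(-rT) = 21.5600 * 0.98412732 = 21.21778502
P = C - S*exp(-qT) + K*exp(-rT)
P = 3.4678 - 24.64448748 + 21.21778502 = 0.0411


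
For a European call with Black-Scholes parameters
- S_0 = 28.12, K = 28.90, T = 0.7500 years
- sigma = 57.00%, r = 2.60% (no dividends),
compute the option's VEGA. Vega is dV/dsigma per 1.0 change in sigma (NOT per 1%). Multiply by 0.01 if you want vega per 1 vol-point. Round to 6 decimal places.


Answer: Vega = 9.459747

Derivation:
d1 = 0.2308934574; d2 = -0.2627410227
phi(d1) = 0.3884485977; exp(-qT) = 1.0000000000; exp(-rT) = 0.9806888952
Vega = S * exp(-qT) * phi(d1) * sqrt(T) = 28.1200 * 1.0000000000 * 0.3884485977 * 0.8660254038 = 9.459747


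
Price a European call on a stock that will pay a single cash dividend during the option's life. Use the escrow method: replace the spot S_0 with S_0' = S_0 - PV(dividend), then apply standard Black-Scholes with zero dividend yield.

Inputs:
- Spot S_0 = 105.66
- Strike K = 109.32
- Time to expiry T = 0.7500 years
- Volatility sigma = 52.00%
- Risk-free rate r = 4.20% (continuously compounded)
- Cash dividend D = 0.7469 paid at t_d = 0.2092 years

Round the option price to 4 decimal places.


Answer: Price = 18.2804

Derivation:
PV(D) = D * exp(-r * t_d) = 0.7469 * 0.99125209 = 0.74036618
S_0' = S_0 - PV(D) = 105.6600 - 0.74036618 = 104.91963382
d1 = (ln(S_0'/K) + (r + sigma^2/2)*T) / (sigma*sqrt(T)) = 0.20388304
d2 = d1 - sigma*sqrt(T) = -0.24645017
exp(-rT) = 0.96899096
N(d1) = 0.58077755; N(d2) = 0.40266689
C = S_0' * N(d1) - K * exp(-rT) * N(d2) = 104.91963382 * 0.58077755 - 109.3200 * 0.96899096 * 0.40266689 = 18.2804


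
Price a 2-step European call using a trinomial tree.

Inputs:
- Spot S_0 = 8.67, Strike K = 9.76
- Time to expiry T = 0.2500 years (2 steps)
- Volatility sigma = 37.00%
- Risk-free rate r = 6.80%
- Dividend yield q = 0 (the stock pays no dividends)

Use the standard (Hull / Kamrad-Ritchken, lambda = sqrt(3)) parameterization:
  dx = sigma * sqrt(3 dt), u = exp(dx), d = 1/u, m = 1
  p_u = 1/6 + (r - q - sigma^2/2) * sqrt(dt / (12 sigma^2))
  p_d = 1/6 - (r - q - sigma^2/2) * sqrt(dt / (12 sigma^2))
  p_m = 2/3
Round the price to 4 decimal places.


dt = T/N = 0.125000; dx = sigma*sqrt(3*dt) = 0.226578
u = exp(dx) = 1.254300; d = 1/u = 0.797257
p_u = 0.166543, p_m = 0.666667, p_d = 0.166791
Discount per step: exp(-r*dt) = 0.991536
Stock lattice S(k, j) with j the centered position index:
  k=0: S(0,+0) = 8.6700
  k=1: S(1,-1) = 6.9122; S(1,+0) = 8.6700; S(1,+1) = 10.8748
  k=2: S(2,-2) = 5.5108; S(2,-1) = 6.9122; S(2,+0) = 8.6700; S(2,+1) = 10.8748; S(2,+2) = 13.6402
Terminal payoffs V(N, j) = max(S_T - K, 0):
  V(2,-2) = 0.000000; V(2,-1) = 0.000000; V(2,+0) = 0.000000; V(2,+1) = 1.114783; V(2,+2) = 3.880242
Backward induction: V(k, j) = exp(-r*dt) * [p_u * V(k+1, j+1) + p_m * V(k+1, j) + p_d * V(k+1, j-1)]
  V(1,-1) = exp(-r*dt) * [p_u*0.000000 + p_m*0.000000 + p_d*0.000000] = 0.000000
  V(1,+0) = exp(-r*dt) * [p_u*1.114783 + p_m*0.000000 + p_d*0.000000] = 0.184087
  V(1,+1) = exp(-r*dt) * [p_u*3.880242 + p_m*1.114783 + p_d*0.000000] = 1.377654
  V(0,+0) = exp(-r*dt) * [p_u*1.377654 + p_m*0.184087 + p_d*0.000000] = 0.349182

Answer: Price = V(0,0) = 0.3492


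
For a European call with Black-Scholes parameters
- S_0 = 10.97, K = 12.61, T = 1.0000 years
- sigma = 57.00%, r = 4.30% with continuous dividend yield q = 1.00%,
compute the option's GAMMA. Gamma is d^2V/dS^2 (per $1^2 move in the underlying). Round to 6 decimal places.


d1 = 0.0984633760; d2 = -0.4715366240
phi(d1) = 0.3970130801; exp(-qT) = 0.9900498337; exp(-rT) = 0.9579113901
Gamma = exp(-qT) * phi(d1) / (S * sigma * sqrt(T)) = 0.9900498337 * 0.3970130801 / (10.9700 * 0.5700 * 1.0000000000) = 0.062861

Answer: Gamma = 0.062861


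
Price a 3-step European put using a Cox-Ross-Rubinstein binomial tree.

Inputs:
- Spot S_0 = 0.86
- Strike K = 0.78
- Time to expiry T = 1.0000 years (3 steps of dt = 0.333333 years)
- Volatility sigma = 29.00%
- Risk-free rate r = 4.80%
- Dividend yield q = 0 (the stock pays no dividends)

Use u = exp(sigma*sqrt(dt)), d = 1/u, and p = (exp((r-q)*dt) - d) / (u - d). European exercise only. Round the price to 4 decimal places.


dt = T/N = 0.333333
u = exp(sigma*sqrt(dt)) = 1.182264; d = 1/u = 0.845834
p = (exp((r-q)*dt) - d) / (u - d) = 0.506180
Discount per step: exp(-r*dt) = 0.984127
Stock lattice S(k, i) with i counting down-moves:
  k=0: S(0,0) = 0.8600
  k=1: S(1,0) = 1.0167; S(1,1) = 0.7274
  k=2: S(2,0) = 1.2021; S(2,1) = 0.8600; S(2,2) = 0.6153
  k=3: S(3,0) = 1.4212; S(3,1) = 1.0167; S(3,2) = 0.7274; S(3,3) = 0.5204
Terminal payoffs V(N, i) = max(K - S_T, 0):
  V(3,0) = 0.000000; V(3,1) = 0.000000; V(3,2) = 0.052582; V(3,3) = 0.259579
Backward induction: V(k, i) = exp(-r*dt) * [p * V(k+1, i) + (1-p) * V(k+1, i+1)].
  V(2,0) = exp(-r*dt) * [p*0.000000 + (1-p)*0.000000] = 0.000000
  V(2,1) = exp(-r*dt) * [p*0.000000 + (1-p)*0.052582] = 0.025554
  V(2,2) = exp(-r*dt) * [p*0.052582 + (1-p)*0.259579] = 0.152344
  V(1,0) = exp(-r*dt) * [p*0.000000 + (1-p)*0.025554] = 0.012419
  V(1,1) = exp(-r*dt) * [p*0.025554 + (1-p)*0.152344] = 0.086766
  V(0,0) = exp(-r*dt) * [p*0.012419 + (1-p)*0.086766] = 0.048353

Answer: Price = V(0,0) = 0.0484


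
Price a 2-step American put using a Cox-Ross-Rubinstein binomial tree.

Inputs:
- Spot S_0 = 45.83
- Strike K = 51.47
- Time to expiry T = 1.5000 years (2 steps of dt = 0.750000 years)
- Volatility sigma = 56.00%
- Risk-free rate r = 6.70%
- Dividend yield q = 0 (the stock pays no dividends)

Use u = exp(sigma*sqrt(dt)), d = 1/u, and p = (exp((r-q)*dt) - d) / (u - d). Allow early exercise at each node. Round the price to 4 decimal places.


dt = T/N = 0.750000
u = exp(sigma*sqrt(dt)) = 1.624133; d = 1/u = 0.615713
p = (exp((r-q)*dt) - d) / (u - d) = 0.432182
Discount per step: exp(-r*dt) = 0.950992
Stock lattice S(k, i) with i counting down-moves:
  k=0: S(0,0) = 45.8300
  k=1: S(1,0) = 74.4340; S(1,1) = 28.2181
  k=2: S(2,0) = 120.8908; S(2,1) = 45.8300; S(2,2) = 17.3743
Terminal payoffs V(N, i) = max(K - S_T, 0):
  V(2,0) = 0.000000; V(2,1) = 5.640000; V(2,2) = 34.095729
Backward induction: V(k, i) = exp(-r*dt) * [p * V(k+1, i) + (1-p) * V(k+1, i+1)]; then take max(V_cont, immediate exercise) for American.
  V(1,0) = exp(-r*dt) * [p*0.000000 + (1-p)*5.640000] = 3.045545; exercise = 0.000000; V(1,0) = max -> 3.045545
  V(1,1) = exp(-r*dt) * [p*5.640000 + (1-p)*34.095729] = 20.729410; exercise = 23.251870; V(1,1) = max -> 23.251870
  V(0,0) = exp(-r*dt) * [p*3.045545 + (1-p)*23.251870] = 13.807507; exercise = 5.640000; V(0,0) = max -> 13.807507

Answer: Price = V(0,0) = 13.8075


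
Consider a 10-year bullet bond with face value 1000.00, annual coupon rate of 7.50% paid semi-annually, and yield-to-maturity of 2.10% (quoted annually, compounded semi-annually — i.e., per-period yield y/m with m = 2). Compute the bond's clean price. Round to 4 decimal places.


Coupon per period c = face * coupon_rate / m = 37.500000
Periods per year m = 2; per-period yield y/m = 0.010500
Number of cashflows N = 20
Cashflows (t years, CF_t, discount factor 1/(1+y/m)^(m*t), PV):
  t = 0.5000: CF_t = 37.500000, DF = 0.989609, PV = 37.110341
  t = 1.0000: CF_t = 37.500000, DF = 0.979326, PV = 36.724732
  t = 1.5000: CF_t = 37.500000, DF = 0.969150, PV = 36.343129
  t = 2.0000: CF_t = 37.500000, DF = 0.959080, PV = 35.965491
  t = 2.5000: CF_t = 37.500000, DF = 0.949114, PV = 35.591778
  t = 3.0000: CF_t = 37.500000, DF = 0.939252, PV = 35.221947
  t = 3.5000: CF_t = 37.500000, DF = 0.929492, PV = 34.855960
  t = 4.0000: CF_t = 37.500000, DF = 0.919834, PV = 34.493775
  t = 4.5000: CF_t = 37.500000, DF = 0.910276, PV = 34.135354
  t = 5.0000: CF_t = 37.500000, DF = 0.900818, PV = 33.780657
  t = 5.5000: CF_t = 37.500000, DF = 0.891457, PV = 33.429646
  t = 6.0000: CF_t = 37.500000, DF = 0.882194, PV = 33.082282
  t = 6.5000: CF_t = 37.500000, DF = 0.873027, PV = 32.738527
  t = 7.0000: CF_t = 37.500000, DF = 0.863956, PV = 32.398344
  t = 7.5000: CF_t = 37.500000, DF = 0.854979, PV = 32.061697
  t = 8.0000: CF_t = 37.500000, DF = 0.846095, PV = 31.728547
  t = 8.5000: CF_t = 37.500000, DF = 0.837303, PV = 31.398859
  t = 9.0000: CF_t = 37.500000, DF = 0.828603, PV = 31.072597
  t = 9.5000: CF_t = 37.500000, DF = 0.819993, PV = 30.749724
  t = 10.0000: CF_t = 1037.500000, DF = 0.811472, PV = 841.902402
Price P = sum_t PV_t = 1484.785786

Answer: Price = 1484.7858


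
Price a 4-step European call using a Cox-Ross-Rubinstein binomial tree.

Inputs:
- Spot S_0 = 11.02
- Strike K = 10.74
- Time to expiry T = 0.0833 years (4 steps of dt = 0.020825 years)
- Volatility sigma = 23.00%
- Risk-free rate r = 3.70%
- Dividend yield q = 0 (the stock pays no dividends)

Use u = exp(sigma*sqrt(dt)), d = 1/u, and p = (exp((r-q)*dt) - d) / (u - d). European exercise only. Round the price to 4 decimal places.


Answer: Price = V(0,0) = 0.4844

Derivation:
dt = T/N = 0.020825
u = exp(sigma*sqrt(dt)) = 1.033748; d = 1/u = 0.967354
p = (exp((r-q)*dt) - d) / (u - d) = 0.503313
Discount per step: exp(-r*dt) = 0.999230
Stock lattice S(k, i) with i counting down-moves:
  k=0: S(0,0) = 11.0200
  k=1: S(1,0) = 11.3919; S(1,1) = 10.6602
  k=2: S(2,0) = 11.7764; S(2,1) = 11.0200; S(2,2) = 10.3122
  k=3: S(3,0) = 12.1738; S(3,1) = 11.3919; S(3,2) = 10.6602; S(3,3) = 9.9756
  k=4: S(4,0) = 12.5846; S(4,1) = 11.7764; S(4,2) = 11.0200; S(4,3) = 10.3122; S(4,4) = 9.6499
Terminal payoffs V(N, i) = max(S_T - K, 0):
  V(4,0) = 1.844625; V(4,1) = 1.036356; V(4,2) = 0.280000; V(4,3) = 0.000000; V(4,4) = 0.000000
Backward induction: V(k, i) = exp(-r*dt) * [p * V(k+1, i) + (1-p) * V(k+1, i+1)].
  V(3,0) = exp(-r*dt) * [p*1.844625 + (1-p)*1.036356] = 1.442056
  V(3,1) = exp(-r*dt) * [p*1.036356 + (1-p)*0.280000] = 0.660175
  V(3,2) = exp(-r*dt) * [p*0.280000 + (1-p)*0.000000] = 0.140819
  V(3,3) = exp(-r*dt) * [p*0.000000 + (1-p)*0.000000] = 0.000000
  V(2,0) = exp(-r*dt) * [p*1.442056 + (1-p)*0.660175] = 1.052894
  V(2,1) = exp(-r*dt) * [p*0.660175 + (1-p)*0.140819] = 0.401908
  V(2,2) = exp(-r*dt) * [p*0.140819 + (1-p)*0.000000] = 0.070821
  V(1,0) = exp(-r*dt) * [p*1.052894 + (1-p)*0.401908] = 0.728996
  V(1,1) = exp(-r*dt) * [p*0.401908 + (1-p)*0.070821] = 0.237278
  V(0,0) = exp(-r*dt) * [p*0.728996 + (1-p)*0.237278] = 0.484393


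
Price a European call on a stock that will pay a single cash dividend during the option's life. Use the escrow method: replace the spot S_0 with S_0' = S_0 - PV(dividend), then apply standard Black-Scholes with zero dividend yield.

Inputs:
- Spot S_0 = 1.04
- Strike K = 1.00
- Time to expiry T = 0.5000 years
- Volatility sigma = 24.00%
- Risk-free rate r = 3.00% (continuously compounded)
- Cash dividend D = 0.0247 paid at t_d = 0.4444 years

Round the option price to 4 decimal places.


PV(D) = D * exp(-r * t_d) = 0.0247 * 0.98675648 = 0.02437288
S_0' = S_0 - PV(D) = 1.0400 - 0.02437288 = 1.01562712
d1 = (ln(S_0'/K) + (r + sigma^2/2)*T) / (sigma*sqrt(T)) = 0.26461273
d2 = d1 - sigma*sqrt(T) = 0.09490710
exp(-rT) = 0.98511194
N(d1) = 0.60434609; N(d2) = 0.53780569
C = S_0' * N(d1) - K * exp(-rT) * N(d2) = 1.01562712 * 0.60434609 - 1.0000 * 0.98511194 * 0.53780569 = 0.0840

Answer: Price = 0.0840


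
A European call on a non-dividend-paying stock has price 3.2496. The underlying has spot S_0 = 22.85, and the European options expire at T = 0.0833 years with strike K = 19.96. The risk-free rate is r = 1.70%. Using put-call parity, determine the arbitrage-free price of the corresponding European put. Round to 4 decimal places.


Put-call parity: C - P = S_0 * exp(-qT) - K * exp(-rT).
S_0 * exp(-qT) = 22.8500 * 1.00000000 = 22.85000000
K * exp(-rT) = 19.9600 * 0.99858490 = 19.93175465
P = C - S*exp(-qT) + K*exp(-rT)
P = 3.2496 - 22.85000000 + 19.93175465 = 0.3314

Answer: Put price = 0.3314


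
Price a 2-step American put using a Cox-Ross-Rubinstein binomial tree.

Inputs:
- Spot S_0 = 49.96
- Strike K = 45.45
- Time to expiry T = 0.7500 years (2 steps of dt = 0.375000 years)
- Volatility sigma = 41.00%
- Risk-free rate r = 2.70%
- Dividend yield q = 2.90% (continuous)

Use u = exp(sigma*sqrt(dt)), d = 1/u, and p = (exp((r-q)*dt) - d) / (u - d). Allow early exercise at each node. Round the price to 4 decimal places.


Answer: Price = V(0,0) = 4.7407

Derivation:
dt = T/N = 0.375000
u = exp(sigma*sqrt(dt)) = 1.285404; d = 1/u = 0.777966
p = (exp((r-q)*dt) - d) / (u - d) = 0.436082
Discount per step: exp(-r*dt) = 0.989926
Stock lattice S(k, i) with i counting down-moves:
  k=0: S(0,0) = 49.9600
  k=1: S(1,0) = 64.2188; S(1,1) = 38.8672
  k=2: S(2,0) = 82.5470; S(2,1) = 49.9600; S(2,2) = 30.2373
Terminal payoffs V(N, i) = max(K - S_T, 0):
  V(2,0) = 0.000000; V(2,1) = 0.000000; V(2,2) = 15.212669
Backward induction: V(k, i) = exp(-r*dt) * [p * V(k+1, i) + (1-p) * V(k+1, i+1)]; then take max(V_cont, immediate exercise) for American.
  V(1,0) = exp(-r*dt) * [p*0.000000 + (1-p)*0.000000] = 0.000000; exercise = 0.000000; V(1,0) = max -> 0.000000
  V(1,1) = exp(-r*dt) * [p*0.000000 + (1-p)*15.212669] = 8.492276; exercise = 6.582828; V(1,1) = max -> 8.492276
  V(0,0) = exp(-r*dt) * [p*0.000000 + (1-p)*8.492276] = 4.740704; exercise = 0.000000; V(0,0) = max -> 4.740704


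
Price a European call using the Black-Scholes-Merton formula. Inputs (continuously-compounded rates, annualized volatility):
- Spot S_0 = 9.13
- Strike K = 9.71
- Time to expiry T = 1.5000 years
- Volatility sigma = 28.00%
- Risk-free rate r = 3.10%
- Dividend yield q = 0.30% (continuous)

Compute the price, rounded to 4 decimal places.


d1 = (ln(S/K) + (r - q + 0.5*sigma^2) * T) / (sigma * sqrt(T)) = 0.11433697
d2 = d1 - sigma * sqrt(T) = -0.22859160
exp(-rT) = 0.95456456; exp(-qT) = 0.99551011
C = S_0 * exp(-qT) * N(d1) - K * exp(-rT) * N(d2)
N(d1) = 0.54551466; N(d2) = 0.40959318
C = 9.1300 * 0.99551011 * 0.54551466 - 9.7100 * 0.95456456 * 0.40959318 = 1.1617

Answer: Price = 1.1617


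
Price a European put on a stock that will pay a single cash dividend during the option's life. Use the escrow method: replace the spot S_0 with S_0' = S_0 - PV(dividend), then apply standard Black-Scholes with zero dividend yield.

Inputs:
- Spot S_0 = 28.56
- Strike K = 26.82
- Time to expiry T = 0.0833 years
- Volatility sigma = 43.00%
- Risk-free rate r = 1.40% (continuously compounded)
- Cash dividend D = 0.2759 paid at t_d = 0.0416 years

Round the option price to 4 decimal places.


Answer: Price = 0.7430

Derivation:
PV(D) = D * exp(-r * t_d) = 0.2759 * 0.99941777 = 0.27573936
S_0' = S_0 - PV(D) = 28.5600 - 0.27573936 = 28.28426064
d1 = (ln(S_0'/K) + (r + sigma^2/2)*T) / (sigma*sqrt(T)) = 0.49977564
d2 = d1 - sigma*sqrt(T) = 0.37567016
exp(-rT) = 0.99883448
N(-d1) = 0.30861653; N(-d2) = 0.35358106
P = K * exp(-rT) * N(-d2) - S_0' * N(-d1) = 26.8200 * 0.99883448 * 0.35358106 - 28.28426064 * 0.30861653 = 0.7430


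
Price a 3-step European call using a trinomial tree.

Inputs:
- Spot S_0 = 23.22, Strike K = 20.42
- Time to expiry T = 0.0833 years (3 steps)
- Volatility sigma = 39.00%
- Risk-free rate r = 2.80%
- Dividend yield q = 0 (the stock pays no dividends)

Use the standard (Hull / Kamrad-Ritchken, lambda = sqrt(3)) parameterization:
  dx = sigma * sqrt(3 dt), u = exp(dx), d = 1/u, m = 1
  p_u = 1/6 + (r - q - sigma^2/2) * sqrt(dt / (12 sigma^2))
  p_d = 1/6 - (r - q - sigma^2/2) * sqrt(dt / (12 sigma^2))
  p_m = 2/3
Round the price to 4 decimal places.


dt = T/N = 0.027767; dx = sigma*sqrt(3*dt) = 0.112561
u = exp(dx) = 1.119140; d = 1/u = 0.893543
p_u = 0.160740, p_m = 0.666667, p_d = 0.172593
Discount per step: exp(-r*dt) = 0.999223
Stock lattice S(k, j) with j the centered position index:
  k=0: S(0,+0) = 23.2200
  k=1: S(1,-1) = 20.7481; S(1,+0) = 23.2200; S(1,+1) = 25.9864
  k=2: S(2,-2) = 18.5393; S(2,-1) = 20.7481; S(2,+0) = 23.2200; S(2,+1) = 25.9864; S(2,+2) = 29.0825
  k=3: S(3,-3) = 16.5657; S(3,-2) = 18.5393; S(3,-1) = 20.7481; S(3,+0) = 23.2200; S(3,+1) = 25.9864; S(3,+2) = 29.0825; S(3,+3) = 32.5474
Terminal payoffs V(N, j) = max(S_T - K, 0):
  V(3,-3) = 0.000000; V(3,-2) = 0.000000; V(3,-1) = 0.328069; V(3,+0) = 2.800000; V(3,+1) = 5.566437; V(3,+2) = 8.662469; V(3,+3) = 12.127362
Backward induction: V(k, j) = exp(-r*dt) * [p_u * V(k+1, j+1) + p_m * V(k+1, j) + p_d * V(k+1, j-1)]
  V(2,-2) = exp(-r*dt) * [p_u*0.328069 + p_m*0.000000 + p_d*0.000000] = 0.052693
  V(2,-1) = exp(-r*dt) * [p_u*2.800000 + p_m*0.328069 + p_d*0.000000] = 0.668265
  V(2,+0) = exp(-r*dt) * [p_u*5.566437 + p_m*2.800000 + p_d*0.328069] = 2.815849
  V(2,+1) = exp(-r*dt) * [p_u*8.662469 + p_m*5.566437 + p_d*2.800000] = 5.582284
  V(2,+2) = exp(-r*dt) * [p_u*12.127362 + p_m*8.662469 + p_d*5.566437] = 8.678313
  V(1,-1) = exp(-r*dt) * [p_u*2.815849 + p_m*0.668265 + p_d*0.052693] = 0.906520
  V(1,+0) = exp(-r*dt) * [p_u*5.582284 + p_m*2.815849 + p_d*0.668265] = 2.887622
  V(1,+1) = exp(-r*dt) * [p_u*8.678313 + p_m*5.582284 + p_d*2.815849] = 5.598118
  V(0,+0) = exp(-r*dt) * [p_u*5.598118 + p_m*2.887622 + p_d*0.906520] = 2.979066

Answer: Price = V(0,0) = 2.9791


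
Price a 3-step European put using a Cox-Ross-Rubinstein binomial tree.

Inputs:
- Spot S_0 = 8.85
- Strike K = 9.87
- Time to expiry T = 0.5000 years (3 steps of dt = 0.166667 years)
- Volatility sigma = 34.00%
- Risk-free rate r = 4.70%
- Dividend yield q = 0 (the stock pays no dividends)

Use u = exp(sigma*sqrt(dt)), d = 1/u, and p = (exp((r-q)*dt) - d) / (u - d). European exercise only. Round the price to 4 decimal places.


Answer: Price = V(0,0) = 1.3155

Derivation:
dt = T/N = 0.166667
u = exp(sigma*sqrt(dt)) = 1.148899; d = 1/u = 0.870398
p = (exp((r-q)*dt) - d) / (u - d) = 0.493592
Discount per step: exp(-r*dt) = 0.992197
Stock lattice S(k, i) with i counting down-moves:
  k=0: S(0,0) = 8.8500
  k=1: S(1,0) = 10.1678; S(1,1) = 7.7030
  k=2: S(2,0) = 11.6817; S(2,1) = 8.8500; S(2,2) = 6.7047
  k=3: S(3,0) = 13.4211; S(3,1) = 10.1678; S(3,2) = 7.7030; S(3,3) = 5.8358
Terminal payoffs V(N, i) = max(K - S_T, 0):
  V(3,0) = 0.000000; V(3,1) = 0.000000; V(3,2) = 2.166976; V(3,3) = 4.034242
Backward induction: V(k, i) = exp(-r*dt) * [p * V(k+1, i) + (1-p) * V(k+1, i+1)].
  V(2,0) = exp(-r*dt) * [p*0.000000 + (1-p)*0.000000] = 0.000000
  V(2,1) = exp(-r*dt) * [p*0.000000 + (1-p)*2.166976] = 1.088812
  V(2,2) = exp(-r*dt) * [p*2.166976 + (1-p)*4.034242] = 3.088288
  V(1,0) = exp(-r*dt) * [p*0.000000 + (1-p)*1.088812] = 0.547081
  V(1,1) = exp(-r*dt) * [p*1.088812 + (1-p)*3.088288] = 2.084967
  V(0,0) = exp(-r*dt) * [p*0.547081 + (1-p)*2.084967] = 1.315534


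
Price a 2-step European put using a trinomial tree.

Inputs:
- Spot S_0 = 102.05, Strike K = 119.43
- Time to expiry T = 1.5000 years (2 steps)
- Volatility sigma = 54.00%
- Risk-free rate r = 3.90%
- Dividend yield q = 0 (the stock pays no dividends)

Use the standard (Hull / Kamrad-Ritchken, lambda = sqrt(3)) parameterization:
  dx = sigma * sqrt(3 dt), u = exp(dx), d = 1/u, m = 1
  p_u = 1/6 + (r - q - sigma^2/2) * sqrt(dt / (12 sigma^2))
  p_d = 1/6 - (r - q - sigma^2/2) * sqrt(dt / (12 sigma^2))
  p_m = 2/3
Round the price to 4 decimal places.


dt = T/N = 0.750000; dx = sigma*sqrt(3*dt) = 0.810000
u = exp(dx) = 2.247908; d = 1/u = 0.444858
p_u = 0.117222, p_m = 0.666667, p_d = 0.216111
Discount per step: exp(-r*dt) = 0.971174
Stock lattice S(k, j) with j the centered position index:
  k=0: S(0,+0) = 102.0500
  k=1: S(1,-1) = 45.3978; S(1,+0) = 102.0500; S(1,+1) = 229.3990
  k=2: S(2,-2) = 20.1956; S(2,-1) = 45.3978; S(2,+0) = 102.0500; S(2,+1) = 229.3990; S(2,+2) = 515.6679
Terminal payoffs V(N, j) = max(K - S_T, 0):
  V(2,-2) = 99.234438; V(2,-1) = 74.032234; V(2,+0) = 17.380000; V(2,+1) = 0.000000; V(2,+2) = 0.000000
Backward induction: V(k, j) = exp(-r*dt) * [p_u * V(k+1, j+1) + p_m * V(k+1, j) + p_d * V(k+1, j-1)]
  V(1,-1) = exp(-r*dt) * [p_u*17.380000 + p_m*74.032234 + p_d*99.234438] = 70.738161
  V(1,+0) = exp(-r*dt) * [p_u*0.000000 + p_m*17.380000 + p_d*74.032234] = 26.790655
  V(1,+1) = exp(-r*dt) * [p_u*0.000000 + p_m*0.000000 + p_d*17.380000] = 3.647739
  V(0,+0) = exp(-r*dt) * [p_u*3.647739 + p_m*26.790655 + p_d*70.738161] = 32.607481

Answer: Price = V(0,0) = 32.6075


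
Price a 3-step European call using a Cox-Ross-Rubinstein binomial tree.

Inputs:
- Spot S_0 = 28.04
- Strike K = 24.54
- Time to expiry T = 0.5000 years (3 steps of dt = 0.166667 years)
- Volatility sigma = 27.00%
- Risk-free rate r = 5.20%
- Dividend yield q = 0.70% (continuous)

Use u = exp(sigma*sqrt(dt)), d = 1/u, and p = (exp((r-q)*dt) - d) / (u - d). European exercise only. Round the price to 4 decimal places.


Answer: Price = V(0,0) = 4.5464

Derivation:
dt = T/N = 0.166667
u = exp(sigma*sqrt(dt)) = 1.116532; d = 1/u = 0.895631
p = (exp((r-q)*dt) - d) / (u - d) = 0.506551
Discount per step: exp(-r*dt) = 0.991371
Stock lattice S(k, i) with i counting down-moves:
  k=0: S(0,0) = 28.0400
  k=1: S(1,0) = 31.3075; S(1,1) = 25.1135
  k=2: S(2,0) = 34.9559; S(2,1) = 28.0400; S(2,2) = 22.4924
  k=3: S(3,0) = 39.0293; S(3,1) = 31.3075; S(3,2) = 25.1135; S(3,3) = 20.1449
Terminal payoffs V(N, i) = max(S_T - K, 0):
  V(3,0) = 14.489321; V(3,1) = 6.767544; V(3,2) = 0.573487; V(3,3) = 0.000000
Backward induction: V(k, i) = exp(-r*dt) * [p * V(k+1, i) + (1-p) * V(k+1, i+1)].
  V(2,0) = exp(-r*dt) * [p*14.489321 + (1-p)*6.767544] = 10.586864
  V(2,1) = exp(-r*dt) * [p*6.767544 + (1-p)*0.573487] = 3.679067
  V(2,2) = exp(-r*dt) * [p*0.573487 + (1-p)*0.000000] = 0.287993
  V(1,0) = exp(-r*dt) * [p*10.586864 + (1-p)*3.679067] = 7.116273
  V(1,1) = exp(-r*dt) * [p*3.679067 + (1-p)*0.287993] = 1.988436
  V(0,0) = exp(-r*dt) * [p*7.116273 + (1-p)*1.988436] = 4.546372


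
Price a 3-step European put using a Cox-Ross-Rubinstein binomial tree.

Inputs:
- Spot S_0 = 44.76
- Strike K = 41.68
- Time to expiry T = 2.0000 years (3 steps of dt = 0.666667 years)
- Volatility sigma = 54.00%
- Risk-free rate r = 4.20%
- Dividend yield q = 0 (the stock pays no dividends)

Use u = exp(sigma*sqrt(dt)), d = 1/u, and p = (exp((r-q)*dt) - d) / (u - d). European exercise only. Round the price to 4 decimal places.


Answer: Price = V(0,0) = 10.2680

Derivation:
dt = T/N = 0.666667
u = exp(sigma*sqrt(dt)) = 1.554118; d = 1/u = 0.643452
p = (exp((r-q)*dt) - d) / (u - d) = 0.422706
Discount per step: exp(-r*dt) = 0.972388
Stock lattice S(k, i) with i counting down-moves:
  k=0: S(0,0) = 44.7600
  k=1: S(1,0) = 69.5623; S(1,1) = 28.8009
  k=2: S(2,0) = 108.1081; S(2,1) = 44.7600; S(2,2) = 18.5320
  k=3: S(3,0) = 168.0127; S(3,1) = 69.5623; S(3,2) = 28.8009; S(3,3) = 11.9244
Terminal payoffs V(N, i) = max(K - S_T, 0):
  V(3,0) = 0.000000; V(3,1) = 0.000000; V(3,2) = 12.879097; V(3,3) = 29.755556
Backward induction: V(k, i) = exp(-r*dt) * [p * V(k+1, i) + (1-p) * V(k+1, i+1)].
  V(2,0) = exp(-r*dt) * [p*0.000000 + (1-p)*0.000000] = 0.000000
  V(2,1) = exp(-r*dt) * [p*0.000000 + (1-p)*12.879097] = 7.229735
  V(2,2) = exp(-r*dt) * [p*12.879097 + (1-p)*29.755556] = 21.997154
  V(1,0) = exp(-r*dt) * [p*0.000000 + (1-p)*7.229735] = 4.058442
  V(1,1) = exp(-r*dt) * [p*7.229735 + (1-p)*21.997154] = 15.319862
  V(0,0) = exp(-r*dt) * [p*4.058442 + (1-p)*15.319862] = 10.268027


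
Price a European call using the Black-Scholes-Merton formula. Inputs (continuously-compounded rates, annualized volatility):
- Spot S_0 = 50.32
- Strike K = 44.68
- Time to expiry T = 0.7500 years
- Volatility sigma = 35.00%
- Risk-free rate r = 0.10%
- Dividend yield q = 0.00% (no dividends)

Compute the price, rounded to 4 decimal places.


d1 = (ln(S/K) + (r - q + 0.5*sigma^2) * T) / (sigma * sqrt(T)) = 0.54622000
d2 = d1 - sigma * sqrt(T) = 0.24311111
exp(-rT) = 0.99925028; exp(-qT) = 1.00000000
C = S_0 * exp(-qT) * N(d1) - K * exp(-rT) * N(d2)
N(d1) = 0.70754264; N(d2) = 0.59604034
C = 50.3200 * 1.00000000 * 0.70754264 - 44.6800 * 0.99925028 * 0.59604034 = 8.9924

Answer: Price = 8.9924


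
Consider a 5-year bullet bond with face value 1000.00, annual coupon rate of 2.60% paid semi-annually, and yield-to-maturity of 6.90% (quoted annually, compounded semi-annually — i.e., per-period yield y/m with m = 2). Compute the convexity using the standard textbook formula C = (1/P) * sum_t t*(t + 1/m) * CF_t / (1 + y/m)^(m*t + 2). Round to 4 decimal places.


Coupon per period c = face * coupon_rate / m = 13.000000
Periods per year m = 2; per-period yield y/m = 0.034500
Number of cashflows N = 10
Cashflows (t years, CF_t, discount factor 1/(1+y/m)^(m*t), PV):
  t = 0.5000: CF_t = 13.000000, DF = 0.966651, PV = 12.566457
  t = 1.0000: CF_t = 13.000000, DF = 0.934413, PV = 12.147373
  t = 1.5000: CF_t = 13.000000, DF = 0.903251, PV = 11.742265
  t = 2.0000: CF_t = 13.000000, DF = 0.873128, PV = 11.350667
  t = 2.5000: CF_t = 13.000000, DF = 0.844010, PV = 10.972128
  t = 3.0000: CF_t = 13.000000, DF = 0.815863, PV = 10.606214
  t = 3.5000: CF_t = 13.000000, DF = 0.788654, PV = 10.252503
  t = 4.0000: CF_t = 13.000000, DF = 0.762353, PV = 9.910587
  t = 4.5000: CF_t = 13.000000, DF = 0.736929, PV = 9.580075
  t = 5.0000: CF_t = 1013.000000, DF = 0.712353, PV = 721.613244
Price P = sum_t PV_t = 820.741512
Convexity numerator sum_t t*(t + 1/m) * CF_t / (1+y/m)^(m*t + 2):
  t = 0.5000: term = 5.871132
  t = 1.0000: term = 17.026000
  t = 1.5000: term = 32.916385
  t = 2.0000: term = 53.031070
  t = 2.5000: term = 76.893769
  t = 3.0000: term = 104.061167
  t = 3.5000: term = 134.121046
  t = 4.0000: term = 166.690522
  t = 4.5000: term = 201.414358
  t = 5.0000: term = 18542.837789
Convexity = (1/P) * sum = 19334.863239 / 820.741512 = 23.557799

Answer: Convexity = 23.5578


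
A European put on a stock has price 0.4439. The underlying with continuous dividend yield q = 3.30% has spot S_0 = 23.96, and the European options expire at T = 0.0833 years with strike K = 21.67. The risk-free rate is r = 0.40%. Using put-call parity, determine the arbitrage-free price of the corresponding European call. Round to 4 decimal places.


Put-call parity: C - P = S_0 * exp(-qT) - K * exp(-rT).
S_0 * exp(-qT) = 23.9600 * 0.99725487 = 23.89422680
K * exp(-rT) = 21.6700 * 0.99966686 = 21.66278076
C = P + S*exp(-qT) - K*exp(-rT)
C = 0.4439 + 23.89422680 - 21.66278076 = 2.6753

Answer: Call price = 2.6753


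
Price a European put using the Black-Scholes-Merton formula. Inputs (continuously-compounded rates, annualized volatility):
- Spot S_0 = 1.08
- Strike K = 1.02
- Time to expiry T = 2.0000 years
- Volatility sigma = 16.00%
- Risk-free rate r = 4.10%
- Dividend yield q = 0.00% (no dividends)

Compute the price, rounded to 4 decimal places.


d1 = (ln(S/K) + (r - q + 0.5*sigma^2) * T) / (sigma * sqrt(T)) = 0.72813620
d2 = d1 - sigma * sqrt(T) = 0.50186203
exp(-rT) = 0.92127196; exp(-qT) = 1.00000000
P = K * exp(-rT) * N(-d2) - S_0 * exp(-qT) * N(-d1)
N(-d1) = 0.23326511; N(-d2) = 0.30788229
P = 1.0200 * 0.92127196 * 0.30788229 - 1.0800 * 1.00000000 * 0.23326511 = 0.0374

Answer: Price = 0.0374


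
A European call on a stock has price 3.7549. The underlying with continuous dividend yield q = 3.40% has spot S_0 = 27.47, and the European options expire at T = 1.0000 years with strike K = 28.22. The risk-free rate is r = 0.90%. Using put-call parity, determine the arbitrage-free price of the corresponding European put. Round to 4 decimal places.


Put-call parity: C - P = S_0 * exp(-qT) - K * exp(-rT).
S_0 * exp(-qT) = 27.4700 * 0.96657150 = 26.55171923
K * exp(-rT) = 28.2200 * 0.99104038 = 27.96715949
P = C - S*exp(-qT) + K*exp(-rT)
P = 3.7549 - 26.55171923 + 27.96715949 = 5.1703

Answer: Put price = 5.1703


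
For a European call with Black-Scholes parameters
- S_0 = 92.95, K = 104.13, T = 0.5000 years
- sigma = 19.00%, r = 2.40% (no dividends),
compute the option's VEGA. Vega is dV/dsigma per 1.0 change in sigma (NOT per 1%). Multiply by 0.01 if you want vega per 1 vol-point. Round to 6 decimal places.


Answer: Vega = 20.681935

Derivation:
d1 = -0.6888962090; d2 = -0.8232464974
phi(d1) = 0.3146710327; exp(-qT) = 1.0000000000; exp(-rT) = 0.9880717129
Vega = S * exp(-qT) * phi(d1) * sqrt(T) = 92.9500 * 1.0000000000 * 0.3146710327 * 0.7071067812 = 20.681935


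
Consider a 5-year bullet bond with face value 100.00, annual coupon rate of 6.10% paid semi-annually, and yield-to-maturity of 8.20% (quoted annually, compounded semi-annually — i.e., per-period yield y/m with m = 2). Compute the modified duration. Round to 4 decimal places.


Coupon per period c = face * coupon_rate / m = 3.050000
Periods per year m = 2; per-period yield y/m = 0.041000
Number of cashflows N = 10
Cashflows (t years, CF_t, discount factor 1/(1+y/m)^(m*t), PV):
  t = 0.5000: CF_t = 3.050000, DF = 0.960615, PV = 2.929875
  t = 1.0000: CF_t = 3.050000, DF = 0.922781, PV = 2.814481
  t = 1.5000: CF_t = 3.050000, DF = 0.886437, PV = 2.703632
  t = 2.0000: CF_t = 3.050000, DF = 0.851524, PV = 2.597149
  t = 2.5000: CF_t = 3.050000, DF = 0.817987, PV = 2.494860
  t = 3.0000: CF_t = 3.050000, DF = 0.785770, PV = 2.396599
  t = 3.5000: CF_t = 3.050000, DF = 0.754823, PV = 2.302209
  t = 4.0000: CF_t = 3.050000, DF = 0.725094, PV = 2.211536
  t = 4.5000: CF_t = 3.050000, DF = 0.696536, PV = 2.124434
  t = 5.0000: CF_t = 103.050000, DF = 0.669103, PV = 68.951021
Price P = sum_t PV_t = 91.525798
First compute Macaulay numerator sum_t t * PV_t:
  t * PV_t at t = 0.5000: 1.464938
  t * PV_t at t = 1.0000: 2.814481
  t * PV_t at t = 1.5000: 4.055449
  t * PV_t at t = 2.0000: 5.194299
  t * PV_t at t = 2.5000: 6.237150
  t * PV_t at t = 3.0000: 7.189798
  t * PV_t at t = 3.5000: 8.057731
  t * PV_t at t = 4.0000: 8.846144
  t * PV_t at t = 4.5000: 9.559954
  t * PV_t at t = 5.0000: 344.755105
Macaulay duration D = 398.175048 / 91.525798 = 4.350413
Modified duration = D / (1 + y/m) = 4.350413 / (1 + 0.041000) = 4.179071

Answer: Modified duration = 4.1791


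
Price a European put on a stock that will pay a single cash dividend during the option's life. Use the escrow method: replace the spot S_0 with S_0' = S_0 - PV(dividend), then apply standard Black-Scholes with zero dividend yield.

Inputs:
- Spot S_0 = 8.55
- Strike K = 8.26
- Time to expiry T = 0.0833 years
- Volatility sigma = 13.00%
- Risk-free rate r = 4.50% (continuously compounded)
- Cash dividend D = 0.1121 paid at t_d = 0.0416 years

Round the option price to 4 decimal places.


PV(D) = D * exp(-r * t_d) = 0.1121 * 0.99812975 = 0.11189035
S_0' = S_0 - PV(D) = 8.5500 - 0.11189035 = 8.43810965
d1 = (ln(S_0'/K) + (r + sigma^2/2)*T) / (sigma*sqrt(T)) = 0.68725818
d2 = d1 - sigma*sqrt(T) = 0.64973792
exp(-rT) = 0.99625852
N(-d1) = 0.24596002; N(-d2) = 0.25793076
P = K * exp(-rT) * N(-d2) - S_0' * N(-d1) = 8.2600 * 0.99625852 * 0.25793076 - 8.43810965 * 0.24596002 = 0.0471

Answer: Price = 0.0471


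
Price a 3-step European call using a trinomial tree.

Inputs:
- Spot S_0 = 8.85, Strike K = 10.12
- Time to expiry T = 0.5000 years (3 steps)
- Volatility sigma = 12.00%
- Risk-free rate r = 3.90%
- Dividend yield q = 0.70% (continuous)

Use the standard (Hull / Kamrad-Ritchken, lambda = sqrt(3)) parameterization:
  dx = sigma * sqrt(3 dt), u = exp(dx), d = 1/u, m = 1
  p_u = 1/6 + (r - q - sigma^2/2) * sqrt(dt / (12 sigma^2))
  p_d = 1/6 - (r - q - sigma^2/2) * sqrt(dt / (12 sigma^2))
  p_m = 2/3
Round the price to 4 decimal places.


dt = T/N = 0.166667; dx = sigma*sqrt(3*dt) = 0.084853
u = exp(dx) = 1.088557; d = 1/u = 0.918647
p_u = 0.191023, p_m = 0.666667, p_d = 0.142311
Discount per step: exp(-r*dt) = 0.993521
Stock lattice S(k, j) with j the centered position index:
  k=0: S(0,+0) = 8.8500
  k=1: S(1,-1) = 8.1300; S(1,+0) = 8.8500; S(1,+1) = 9.6337
  k=2: S(2,-2) = 7.4686; S(2,-1) = 8.1300; S(2,+0) = 8.8500; S(2,+1) = 9.6337; S(2,+2) = 10.4869
  k=3: S(3,-3) = 6.8610; S(3,-2) = 7.4686; S(3,-1) = 8.1300; S(3,+0) = 8.8500; S(3,+1) = 9.6337; S(3,+2) = 10.4869; S(3,+3) = 11.4155
Terminal payoffs V(N, j) = max(S_T - K, 0):
  V(3,-3) = 0.000000; V(3,-2) = 0.000000; V(3,-1) = 0.000000; V(3,+0) = 0.000000; V(3,+1) = 0.000000; V(3,+2) = 0.366860; V(3,+3) = 1.295544
Backward induction: V(k, j) = exp(-r*dt) * [p_u * V(k+1, j+1) + p_m * V(k+1, j) + p_d * V(k+1, j-1)]
  V(2,-2) = exp(-r*dt) * [p_u*0.000000 + p_m*0.000000 + p_d*0.000000] = 0.000000
  V(2,-1) = exp(-r*dt) * [p_u*0.000000 + p_m*0.000000 + p_d*0.000000] = 0.000000
  V(2,+0) = exp(-r*dt) * [p_u*0.000000 + p_m*0.000000 + p_d*0.000000] = 0.000000
  V(2,+1) = exp(-r*dt) * [p_u*0.366860 + p_m*0.000000 + p_d*0.000000] = 0.069625
  V(2,+2) = exp(-r*dt) * [p_u*1.295544 + p_m*0.366860 + p_d*0.000000] = 0.488864
  V(1,-1) = exp(-r*dt) * [p_u*0.000000 + p_m*0.000000 + p_d*0.000000] = 0.000000
  V(1,+0) = exp(-r*dt) * [p_u*0.069625 + p_m*0.000000 + p_d*0.000000] = 0.013214
  V(1,+1) = exp(-r*dt) * [p_u*0.488864 + p_m*0.069625 + p_d*0.000000] = 0.138895
  V(0,+0) = exp(-r*dt) * [p_u*0.138895 + p_m*0.013214 + p_d*0.000000] = 0.035112

Answer: Price = V(0,0) = 0.0351


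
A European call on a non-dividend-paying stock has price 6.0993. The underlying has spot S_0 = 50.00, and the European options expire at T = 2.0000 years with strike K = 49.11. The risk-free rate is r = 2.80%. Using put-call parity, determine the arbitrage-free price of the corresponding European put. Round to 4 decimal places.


Answer: Put price = 2.5347

Derivation:
Put-call parity: C - P = S_0 * exp(-qT) - K * exp(-rT).
S_0 * exp(-qT) = 50.0000 * 1.00000000 = 50.00000000
K * exp(-rT) = 49.1100 * 0.94553914 = 46.43542696
P = C - S*exp(-qT) + K*exp(-rT)
P = 6.0993 - 50.00000000 + 46.43542696 = 2.5347


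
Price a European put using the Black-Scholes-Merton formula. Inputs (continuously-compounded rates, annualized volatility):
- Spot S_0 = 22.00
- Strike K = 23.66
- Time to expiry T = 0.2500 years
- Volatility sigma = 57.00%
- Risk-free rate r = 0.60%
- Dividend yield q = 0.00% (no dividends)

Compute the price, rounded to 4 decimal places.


Answer: Price = 3.4770

Derivation:
d1 = (ln(S/K) + (r - q + 0.5*sigma^2) * T) / (sigma * sqrt(T)) = -0.10747686
d2 = d1 - sigma * sqrt(T) = -0.39247686
exp(-rT) = 0.99850112; exp(-qT) = 1.00000000
P = K * exp(-rT) * N(-d2) - S_0 * exp(-qT) * N(-d1)
N(-d1) = 0.54279466; N(-d2) = 0.65264705
P = 23.6600 * 0.99850112 * 0.65264705 - 22.0000 * 1.00000000 * 0.54279466 = 3.4770


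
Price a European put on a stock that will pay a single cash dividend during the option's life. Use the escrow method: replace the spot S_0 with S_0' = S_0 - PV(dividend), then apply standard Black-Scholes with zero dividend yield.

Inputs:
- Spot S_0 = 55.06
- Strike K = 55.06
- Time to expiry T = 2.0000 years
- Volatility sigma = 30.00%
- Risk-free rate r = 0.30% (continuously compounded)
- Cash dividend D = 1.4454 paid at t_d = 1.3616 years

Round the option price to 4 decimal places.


PV(D) = D * exp(-r * t_d) = 1.4454 * 0.99592353 = 1.43950787
S_0' = S_0 - PV(D) = 55.0600 - 1.43950787 = 53.62049213
d1 = (ln(S_0'/K) + (r + sigma^2/2)*T) / (sigma*sqrt(T)) = 0.16383148
d2 = d1 - sigma*sqrt(T) = -0.26043259
exp(-rT) = 0.99401796
N(-d1) = 0.43493190; N(-d2) = 0.60273495
P = K * exp(-rT) * N(-d2) - S_0' * N(-d1) = 55.0600 * 0.99401796 * 0.60273495 - 53.62049213 * 0.43493190 = 9.6668

Answer: Price = 9.6668


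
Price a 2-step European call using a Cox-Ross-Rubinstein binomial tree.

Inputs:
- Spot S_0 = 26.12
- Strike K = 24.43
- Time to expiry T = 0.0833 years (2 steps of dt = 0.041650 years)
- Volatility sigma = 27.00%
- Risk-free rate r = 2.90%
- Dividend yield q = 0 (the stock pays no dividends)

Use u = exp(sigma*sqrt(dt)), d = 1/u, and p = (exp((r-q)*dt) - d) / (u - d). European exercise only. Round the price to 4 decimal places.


Answer: Price = V(0,0) = 2.0101

Derivation:
dt = T/N = 0.041650
u = exp(sigma*sqrt(dt)) = 1.056649; d = 1/u = 0.946388
p = (exp((r-q)*dt) - d) / (u - d) = 0.497189
Discount per step: exp(-r*dt) = 0.998793
Stock lattice S(k, i) with i counting down-moves:
  k=0: S(0,0) = 26.1200
  k=1: S(1,0) = 27.5997; S(1,1) = 24.7197
  k=2: S(2,0) = 29.1632; S(2,1) = 26.1200; S(2,2) = 23.3944
Terminal payoffs V(N, i) = max(S_T - K, 0):
  V(2,0) = 4.733161; V(2,1) = 1.690000; V(2,2) = 0.000000
Backward induction: V(k, i) = exp(-r*dt) * [p * V(k+1, i) + (1-p) * V(k+1, i+1)].
  V(1,0) = exp(-r*dt) * [p*4.733161 + (1-p)*1.690000] = 3.199160
  V(1,1) = exp(-r*dt) * [p*1.690000 + (1-p)*0.000000] = 0.839235
  V(0,0) = exp(-r*dt) * [p*3.199160 + (1-p)*0.839235] = 2.010134


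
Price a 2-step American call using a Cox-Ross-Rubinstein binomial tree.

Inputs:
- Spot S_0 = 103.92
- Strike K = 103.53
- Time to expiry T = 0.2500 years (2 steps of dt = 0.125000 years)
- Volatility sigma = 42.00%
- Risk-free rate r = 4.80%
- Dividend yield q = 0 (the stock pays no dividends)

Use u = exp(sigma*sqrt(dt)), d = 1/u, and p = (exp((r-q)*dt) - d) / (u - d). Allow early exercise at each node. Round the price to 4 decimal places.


dt = T/N = 0.125000
u = exp(sigma*sqrt(dt)) = 1.160084; d = 1/u = 0.862007
p = (exp((r-q)*dt) - d) / (u - d) = 0.483134
Discount per step: exp(-r*dt) = 0.994018
Stock lattice S(k, i) with i counting down-moves:
  k=0: S(0,0) = 103.9200
  k=1: S(1,0) = 120.5559; S(1,1) = 89.5797
  k=2: S(2,0) = 139.8550; S(2,1) = 103.9200; S(2,2) = 77.2183
Terminal payoffs V(N, i) = max(S_T - K, 0):
  V(2,0) = 36.325007; V(2,1) = 0.390000; V(2,2) = 0.000000
Backward induction: V(k, i) = exp(-r*dt) * [p * V(k+1, i) + (1-p) * V(k+1, i+1)]; then take max(V_cont, immediate exercise) for American.
  V(1,0) = exp(-r*dt) * [p*36.325007 + (1-p)*0.390000] = 17.645250; exercise = 17.025930; V(1,0) = max -> 17.645250
  V(1,1) = exp(-r*dt) * [p*0.390000 + (1-p)*0.000000] = 0.187295; exercise = 0.000000; V(1,1) = max -> 0.187295
  V(0,0) = exp(-r*dt) * [p*17.645250 + (1-p)*0.187295] = 8.570259; exercise = 0.390000; V(0,0) = max -> 8.570259

Answer: Price = V(0,0) = 8.5703


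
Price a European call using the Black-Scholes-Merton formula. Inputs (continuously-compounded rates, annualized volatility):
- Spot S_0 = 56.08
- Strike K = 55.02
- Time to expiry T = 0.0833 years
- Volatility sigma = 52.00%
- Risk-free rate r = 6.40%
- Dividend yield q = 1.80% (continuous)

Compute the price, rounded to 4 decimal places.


d1 = (ln(S/K) + (r - q + 0.5*sigma^2) * T) / (sigma * sqrt(T)) = 0.22771994
d2 = d1 - sigma * sqrt(T) = 0.07763890
exp(-rT) = 0.99468299; exp(-qT) = 0.99850172
C = S_0 * exp(-qT) * N(d1) - K * exp(-rT) * N(d2)
N(d1) = 0.59006802; N(d2) = 0.53094235
C = 56.0800 * 0.99850172 * 0.59006802 - 55.0200 * 0.99468299 * 0.53094235 = 3.9843

Answer: Price = 3.9843
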